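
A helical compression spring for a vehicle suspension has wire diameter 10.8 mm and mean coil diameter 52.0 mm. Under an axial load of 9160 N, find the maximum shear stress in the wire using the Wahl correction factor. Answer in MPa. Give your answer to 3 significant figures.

Spring index C = D/d = 52.0/10.8 = 4.8148
K_W = (4C−1)/(4C−4) + 0.615/C = 18.259/15.259 + 0.1277 = 1.3243
τ₀ = 8FD/(πd³) = 8·9160·52.0/(π·10.8³) = 3.81056e+06/3957.5 = 962.87 MPa
τ_max = K·τ₀ = 1.3243 × 962.87 = 1275.2 MPa

1280 MPa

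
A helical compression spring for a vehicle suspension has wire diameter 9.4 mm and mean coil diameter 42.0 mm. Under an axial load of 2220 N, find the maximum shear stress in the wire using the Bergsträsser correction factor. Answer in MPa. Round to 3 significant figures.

382 MPa

Spring index C = D/d = 42.0/9.4 = 4.4681
K_B = (4C+2)/(4C−3) = 19.872/14.872 = 1.3362
τ₀ = 8FD/(πd³) = 8·2220·42.0/(π·9.4³) = 745920/2609.4 = 285.86 MPa
τ_max = K·τ₀ = 1.3362 × 285.86 = 381.97 MPa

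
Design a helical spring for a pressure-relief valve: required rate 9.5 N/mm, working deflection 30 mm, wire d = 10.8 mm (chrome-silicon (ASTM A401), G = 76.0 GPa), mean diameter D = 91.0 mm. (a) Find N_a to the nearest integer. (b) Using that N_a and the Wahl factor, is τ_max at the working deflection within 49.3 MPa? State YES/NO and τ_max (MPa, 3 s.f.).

(a) 18 coils; (b) NO, τ_max = 61.7 MPa

N_a = Gd⁴/(8D³k) = (76.0×10³)(10.8⁴)/(8·91.0³·9.5) = 18.05 → N_a = 18
Actual rate k = Gd⁴/(8D³·18) = 9.5284 N/mm
Working load F = kδ = 9.5284·30 = 285.85 N
C = 91.0/10.8 = 8.4259; K_W = (4C−1)/(4C−4)+0.615/C = 1.1740
τ_max = K_W·8FD/(πd³) = 1.1740·52.584 = 61.733 MPa
τ_max > 49.3 MPa → exceeds allowable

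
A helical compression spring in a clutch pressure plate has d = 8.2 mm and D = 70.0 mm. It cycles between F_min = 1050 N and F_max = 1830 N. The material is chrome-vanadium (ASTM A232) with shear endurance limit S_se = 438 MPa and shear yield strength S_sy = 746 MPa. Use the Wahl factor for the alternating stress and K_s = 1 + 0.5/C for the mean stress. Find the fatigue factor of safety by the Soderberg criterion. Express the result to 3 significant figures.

1.00

C = D/d = 70.0/8.2 = 8.5366; K_W = (4C−1)/(4C−4)+0.615/C = 1.1716; K_s = 1+0.5/C = 1.0586
F_a = (F_max−F_min)/2 = 390 N; F_m = (F_max+F_min)/2 = 1440 N
τ_a = K_W·8F_aD/(πd³) = 1.1716 × 126.08 = 147.72 MPa
τ_m = K_s·8F_mD/(πd³) = 1.0586 × 465.54 = 492.81 MPa
Soderberg: 1/n_f = τ_a/S_se + τ_m/S_sy = 147.72/438 + 492.81/746 = 0.33725 + 0.66060 = 0.99785
n_f = 1/0.99785 = 1.002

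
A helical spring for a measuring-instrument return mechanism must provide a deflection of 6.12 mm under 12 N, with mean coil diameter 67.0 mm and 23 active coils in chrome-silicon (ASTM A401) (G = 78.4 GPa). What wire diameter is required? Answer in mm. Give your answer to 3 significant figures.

6.10 mm

Required rate k = F/δ = 12/6.12 = 1.9608 N/mm
d = (8D³N_a·k / G)^(1/4) = (8·67.0³·23·1.9608 / (78.4×10³))^0.25
  = (1384.1)^0.25 = 6.0994 mm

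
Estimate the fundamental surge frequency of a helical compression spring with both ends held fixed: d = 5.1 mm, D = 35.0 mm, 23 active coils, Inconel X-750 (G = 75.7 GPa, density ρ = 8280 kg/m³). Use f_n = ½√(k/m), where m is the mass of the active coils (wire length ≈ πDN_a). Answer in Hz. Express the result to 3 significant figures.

k = Gd⁴/(8D³N_a) = (75.7×10³)(5.1⁴)/(8·35.0³·23) = 6.4916 N/mm = 6491.6 N/m
Wire length L = πDN_a = π·35.0·23 = 2529 mm
m = ρ·(πd²/4)·L = 8280 × 20.428×10⁻⁶ m² × 2.529 m = 0.42777 kg
f_n = ½√(k/m) = 0.5·√(6491.6/0.42777) = 0.5·√(15176) = 61.595 Hz

61.6 Hz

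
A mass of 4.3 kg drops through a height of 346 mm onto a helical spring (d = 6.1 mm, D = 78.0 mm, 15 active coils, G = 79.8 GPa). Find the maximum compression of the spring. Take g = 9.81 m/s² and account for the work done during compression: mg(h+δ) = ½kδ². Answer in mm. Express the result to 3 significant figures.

146 mm

k = Gd⁴/(8D³N_a) = (79.8×10³)(6.1⁴)/(8·78.0³·15) = 1.9402 N/mm
W = mg = 4.3 × 9.81 = 42.183 N
½kδ² − Wδ − Wh = 0 → δ = (W + √(W² + 2kWh))/k
δ = (42.183 + √(1779.4 + 56637.1))/1.9402 = (42.183 + 241.69)/1.9402 = 146.31 mm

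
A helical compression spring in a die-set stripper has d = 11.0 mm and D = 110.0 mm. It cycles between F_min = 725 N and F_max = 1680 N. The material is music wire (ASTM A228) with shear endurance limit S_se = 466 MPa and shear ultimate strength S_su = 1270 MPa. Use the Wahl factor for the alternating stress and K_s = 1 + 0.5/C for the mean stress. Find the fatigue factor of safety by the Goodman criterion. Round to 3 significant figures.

2.19

C = D/d = 110.0/11.0 = 10.0000; K_W = (4C−1)/(4C−4)+0.615/C = 1.1448; K_s = 1+0.5/C = 1.0500
F_a = (F_max−F_min)/2 = 477.5 N; F_m = (F_max+F_min)/2 = 1202.5 N
τ_a = K_W·8F_aD/(πd³) = 1.1448 × 100.49 = 115.05 MPa
τ_m = K_s·8F_mD/(πd³) = 1.0500 × 253.07 = 265.72 MPa
Goodman: 1/n_f = τ_a/S_se + τ_m/S_su = 115.05/466 + 265.72/1270 = 0.24688 + 0.20923 = 0.45611
n_f = 1/0.45611 = 2.192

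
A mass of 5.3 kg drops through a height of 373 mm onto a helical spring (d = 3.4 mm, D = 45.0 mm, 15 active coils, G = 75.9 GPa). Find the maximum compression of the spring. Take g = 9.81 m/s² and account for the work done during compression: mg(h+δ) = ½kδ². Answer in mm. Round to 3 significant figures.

268 mm

k = Gd⁴/(8D³N_a) = (75.9×10³)(3.4⁴)/(8·45.0³·15) = 0.92755 N/mm
W = mg = 5.3 × 9.81 = 51.993 N
½kδ² − Wδ − Wh = 0 → δ = (W + √(W² + 2kWh))/k
δ = (51.993 + √(2703.3 + 35976.8))/0.92755 = (51.993 + 196.67)/0.92755 = 268.09 mm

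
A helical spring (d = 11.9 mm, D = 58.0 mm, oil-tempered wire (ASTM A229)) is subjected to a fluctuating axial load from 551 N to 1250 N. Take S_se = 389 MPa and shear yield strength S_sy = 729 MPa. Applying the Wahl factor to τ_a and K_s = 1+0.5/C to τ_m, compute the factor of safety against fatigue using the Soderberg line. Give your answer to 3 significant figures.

C = D/d = 58.0/11.9 = 4.8739; K_W = (4C−1)/(4C−4)+0.615/C = 1.3198; K_s = 1+0.5/C = 1.1026
F_a = (F_max−F_min)/2 = 349.5 N; F_m = (F_max+F_min)/2 = 900.5 N
τ_a = K_W·8F_aD/(πd³) = 1.3198 × 30.632 = 40.427 MPa
τ_m = K_s·8F_mD/(πd³) = 1.1026 × 78.924 = 87.021 MPa
Soderberg: 1/n_f = τ_a/S_se + τ_m/S_sy = 40.427/389 + 87.021/729 = 0.10393 + 0.11937 = 0.2233
n_f = 1/0.2233 = 4.478

4.48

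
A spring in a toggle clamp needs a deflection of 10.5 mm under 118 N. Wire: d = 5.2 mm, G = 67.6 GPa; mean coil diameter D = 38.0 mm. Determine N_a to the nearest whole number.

Required rate k = F/δ = 118/10.5 = 11.238 N/mm
N_a = Gd⁴/(8D³k) = (67.6×10³ × 5.2⁴)/(8 × 38.0³ × 11.238)
    = 4.94265e+07 / 4.93325e+06 = 10.02 → 10 coils

10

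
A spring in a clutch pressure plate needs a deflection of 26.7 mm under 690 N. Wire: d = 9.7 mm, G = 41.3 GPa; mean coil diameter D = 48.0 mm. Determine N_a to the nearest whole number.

Required rate k = F/δ = 690/26.7 = 25.843 N/mm
N_a = Gd⁴/(8D³k) = (41.3×10³ × 9.7⁴)/(8 × 48.0³ × 25.843)
    = 3.65626e+08 / 2.2864e+07 = 15.99 → 16 coils

16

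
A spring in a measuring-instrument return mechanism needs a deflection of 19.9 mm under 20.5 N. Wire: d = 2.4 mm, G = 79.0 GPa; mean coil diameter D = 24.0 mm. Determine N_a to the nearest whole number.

23

Required rate k = F/δ = 20.5/19.9 = 1.0302 N/mm
N_a = Gd⁴/(8D³k) = (79.0×10³ × 2.4⁴)/(8 × 24.0³ × 1.0302)
    = 2.62103e+06 / 113926 = 23.01 → 23 coils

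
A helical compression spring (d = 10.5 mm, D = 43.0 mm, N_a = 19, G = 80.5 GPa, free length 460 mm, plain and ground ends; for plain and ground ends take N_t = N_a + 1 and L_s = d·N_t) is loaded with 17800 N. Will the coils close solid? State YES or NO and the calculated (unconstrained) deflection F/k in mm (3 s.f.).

k = Gd⁴/(8D³N_a) = (80.5×10³)(10.5⁴)/(8·43.0³·19) = 80.966 N/mm
N_t = 20; L_s = 10.5·20 = 210 mm; δ_solid = L₀ − L_s = 460 − 210 = 250 mm
δ = F/k = 17800/80.966 = 219.84 mm
δ < δ_solid → spring does not go solid

NO, δ = 220 mm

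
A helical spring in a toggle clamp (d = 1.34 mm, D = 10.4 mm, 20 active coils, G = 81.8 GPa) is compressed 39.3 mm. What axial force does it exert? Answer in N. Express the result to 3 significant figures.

57.6 N

k = Gd⁴/(8D³N_a) = (81.8×10³)(1.34⁴)/(8·10.4³·20) = 1.4654 N/mm
F = k·δ = 1.4654 × 39.3 = 57.59 N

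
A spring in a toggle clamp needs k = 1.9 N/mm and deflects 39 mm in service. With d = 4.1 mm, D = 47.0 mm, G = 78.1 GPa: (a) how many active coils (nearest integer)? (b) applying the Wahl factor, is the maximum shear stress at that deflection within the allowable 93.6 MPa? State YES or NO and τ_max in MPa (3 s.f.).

(a) 14 coils; (b) NO, τ_max = 145 MPa

N_a = Gd⁴/(8D³k) = (78.1×10³)(4.1⁴)/(8·47.0³·1.9) = 13.98 → N_a = 14
Actual rate k = Gd⁴/(8D³·14) = 1.8979 N/mm
Working load F = kδ = 1.8979·39 = 74.018 N
C = 47.0/4.1 = 11.4634; K_W = (4C−1)/(4C−4)+0.615/C = 1.1253
τ_max = K_W·8FD/(πd³) = 1.1253·128.54 = 144.65 MPa
τ_max > 93.6 MPa → exceeds allowable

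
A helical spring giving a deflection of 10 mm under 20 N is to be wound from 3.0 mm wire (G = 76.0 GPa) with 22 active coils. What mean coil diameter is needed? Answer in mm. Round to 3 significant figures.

26.0 mm

Required rate k = F/δ = 20/10 = 2 N/mm
D = (Gd⁴/(8N_a·k))^(1/3) = (76.0×10³·3.0⁴/(8·22·2))^(1/3)
  = (17488.6)^(1/3) = 25.9568 mm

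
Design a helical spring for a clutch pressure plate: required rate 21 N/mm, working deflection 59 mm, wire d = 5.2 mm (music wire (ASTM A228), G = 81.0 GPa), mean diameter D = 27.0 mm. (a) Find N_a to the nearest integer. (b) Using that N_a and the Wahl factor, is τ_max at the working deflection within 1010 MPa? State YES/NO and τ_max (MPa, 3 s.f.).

N_a = Gd⁴/(8D³k) = (81.0×10³)(5.2⁴)/(8·27.0³·21) = 17.91 → N_a = 18
Actual rate k = Gd⁴/(8D³·18) = 20.895 N/mm
Working load F = kδ = 20.895·59 = 1232.8 N
C = 27.0/5.2 = 5.1923; K_W = (4C−1)/(4C−4)+0.615/C = 1.2973
τ_max = K_W·8FD/(πd³) = 1.2973·602.82 = 782.07 MPa
τ_max ≤ 1010 MPa → acceptable

(a) 18 coils; (b) YES, τ_max = 782 MPa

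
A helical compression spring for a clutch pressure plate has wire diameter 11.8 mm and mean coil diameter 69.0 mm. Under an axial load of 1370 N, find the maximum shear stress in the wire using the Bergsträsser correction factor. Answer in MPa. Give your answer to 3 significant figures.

182 MPa

Spring index C = D/d = 69.0/11.8 = 5.8475
K_B = (4C+2)/(4C−3) = 25.390/20.390 = 1.2452
τ₀ = 8FD/(πd³) = 8·1370·69.0/(π·11.8³) = 756240/5161.7 = 146.51 MPa
τ_max = K·τ₀ = 1.2452 × 146.51 = 182.44 MPa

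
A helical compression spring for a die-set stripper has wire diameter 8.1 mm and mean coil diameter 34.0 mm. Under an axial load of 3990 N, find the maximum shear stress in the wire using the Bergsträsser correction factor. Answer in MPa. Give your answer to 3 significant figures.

886 MPa

Spring index C = D/d = 34.0/8.1 = 4.1975
K_B = (4C+2)/(4C−3) = 18.790/13.790 = 1.3626
τ₀ = 8FD/(πd³) = 8·3990·34.0/(π·8.1³) = 1.08528e+06/1669.6 = 650.04 MPa
τ_max = K·τ₀ = 1.3626 × 650.04 = 885.72 MPa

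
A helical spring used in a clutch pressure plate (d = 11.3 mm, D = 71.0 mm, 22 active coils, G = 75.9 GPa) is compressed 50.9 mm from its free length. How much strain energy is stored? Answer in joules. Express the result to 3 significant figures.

k = Gd⁴/(8D³N_a) = (75.9×10³)(11.3⁴)/(8·71.0³·22) = 19.646 N/mm
U = ½kδ² = 0.5 × 19.646 × 50.9² = 25449 N·mm = 25.449 J

25.4 J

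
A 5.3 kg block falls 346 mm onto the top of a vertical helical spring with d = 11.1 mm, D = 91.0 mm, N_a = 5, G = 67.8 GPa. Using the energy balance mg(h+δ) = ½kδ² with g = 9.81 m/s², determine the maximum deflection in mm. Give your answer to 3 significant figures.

34.0 mm

k = Gd⁴/(8D³N_a) = (67.8×10³)(11.1⁴)/(8·91.0³·5) = 34.146 N/mm
W = mg = 5.3 × 9.81 = 51.993 N
½kδ² − Wδ − Wh = 0 → δ = (W + √(W² + 2kWh))/k
δ = (51.993 + √(2703.3 + 1.22854e+06))/34.146 = (51.993 + 1109.6)/34.146 = 34.019 mm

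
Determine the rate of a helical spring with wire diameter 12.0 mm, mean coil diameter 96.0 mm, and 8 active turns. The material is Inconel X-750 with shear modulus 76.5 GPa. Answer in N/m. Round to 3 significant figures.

28000 N/m

k = Gd⁴/(8D³N_a) = (76.5×10³ × 12.0⁴) / (8 × 96.0³ × 8)
  = 1.5863e+09 / 5.66231e+07 = 28.015 N/mm = 28015 N/m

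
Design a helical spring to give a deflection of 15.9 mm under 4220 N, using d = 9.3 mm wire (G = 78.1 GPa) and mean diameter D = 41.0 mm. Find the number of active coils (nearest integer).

Required rate k = F/δ = 4220/15.9 = 265.41 N/mm
N_a = Gd⁴/(8D³k) = (78.1×10³ × 9.3⁴)/(8 × 41.0³ × 265.41)
    = 5.84229e+08 / 1.46338e+08 = 3.992 → 4 coils

4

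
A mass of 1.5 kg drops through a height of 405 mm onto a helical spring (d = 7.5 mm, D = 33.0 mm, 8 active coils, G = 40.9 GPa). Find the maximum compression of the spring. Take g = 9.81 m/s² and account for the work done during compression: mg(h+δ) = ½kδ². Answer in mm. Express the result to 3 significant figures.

14.8 mm

k = Gd⁴/(8D³N_a) = (40.9×10³)(7.5⁴)/(8·33.0³·8) = 56.266 N/mm
W = mg = 1.5 × 9.81 = 14.715 N
½kδ² − Wδ − Wh = 0 → δ = (W + √(W² + 2kWh))/k
δ = (14.715 + √(216.53 + 670644))/56.266 = (14.715 + 819.06)/56.266 = 14.818 mm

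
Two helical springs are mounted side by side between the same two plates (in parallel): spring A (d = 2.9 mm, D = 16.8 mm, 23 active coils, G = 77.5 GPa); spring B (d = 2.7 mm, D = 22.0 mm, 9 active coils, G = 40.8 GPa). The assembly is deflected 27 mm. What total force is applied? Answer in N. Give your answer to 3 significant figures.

k_A = Gd⁴/(8D³N_a) = (77.5×10³)(2.9⁴)/(8·16.8³·23) = 6.2827 N/mm
k_B = Gd⁴/(8D³N_a) = (40.8×10³)(2.7⁴)/(8·22.0³·9) = 2.8282 N/mm
Parallel: k_eq = 6.2827 + 2.8282 = 9.111 N/mm
F = k_eq·δ = 9.111·27 = 246 N

246 N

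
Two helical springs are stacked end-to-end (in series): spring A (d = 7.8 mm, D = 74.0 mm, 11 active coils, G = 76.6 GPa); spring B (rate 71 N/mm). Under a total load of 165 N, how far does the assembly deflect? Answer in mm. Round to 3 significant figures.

k_A = Gd⁴/(8D³N_a) = (76.6×10³)(7.8⁴)/(8·74.0³·11) = 7.9511 N/mm
Series: 1/k_eq = 1/7.9511 + 1/71 = 0.13985; k_eq = 7.1504 N/mm
δ = F/k_eq = 165/7.1504 = 23.076 mm

23.1 mm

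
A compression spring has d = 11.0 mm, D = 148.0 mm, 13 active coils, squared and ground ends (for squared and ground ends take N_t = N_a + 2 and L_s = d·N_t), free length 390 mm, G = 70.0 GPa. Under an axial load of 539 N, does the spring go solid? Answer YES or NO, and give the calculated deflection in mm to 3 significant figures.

NO, δ = 177 mm

k = Gd⁴/(8D³N_a) = (70.0×10³)(11.0⁴)/(8·148.0³·13) = 3.0398 N/mm
N_t = 15; L_s = 11.0·15 = 165 mm; δ_solid = L₀ − L_s = 390 − 165 = 225 mm
δ = F/k = 539/3.0398 = 177.31 mm
δ < δ_solid → spring does not go solid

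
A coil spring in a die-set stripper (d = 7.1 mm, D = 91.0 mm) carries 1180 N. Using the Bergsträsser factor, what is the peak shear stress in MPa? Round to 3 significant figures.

Spring index C = D/d = 91.0/7.1 = 12.8169
K_B = (4C+2)/(4C−3) = 53.268/48.268 = 1.1036
τ₀ = 8FD/(πd³) = 8·1180·91.0/(π·7.1³) = 859040/1124.4 = 763.99 MPa
τ_max = K·τ₀ = 1.1036 × 763.99 = 843.13 MPa

843 MPa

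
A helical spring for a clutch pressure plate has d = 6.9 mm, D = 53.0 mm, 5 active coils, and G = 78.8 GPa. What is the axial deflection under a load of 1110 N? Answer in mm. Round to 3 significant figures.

k = Gd⁴/(8D³N_a) = (78.8×10³)(6.9⁴)/(8·53.0³·5) = 29.994 N/mm
δ = F/k = 1110 / 29.994 = 37.007 mm

37.0 mm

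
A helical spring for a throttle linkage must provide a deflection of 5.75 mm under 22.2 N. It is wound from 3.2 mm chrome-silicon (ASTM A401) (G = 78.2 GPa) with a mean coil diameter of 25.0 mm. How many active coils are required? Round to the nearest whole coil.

Required rate k = F/δ = 22.2/5.75 = 3.8609 N/mm
N_a = Gd⁴/(8D³k) = (78.2×10³ × 3.2⁴)/(8 × 25.0³ × 3.8609)
    = 8.19986e+06 / 482609 = 16.99 → 17 coils

17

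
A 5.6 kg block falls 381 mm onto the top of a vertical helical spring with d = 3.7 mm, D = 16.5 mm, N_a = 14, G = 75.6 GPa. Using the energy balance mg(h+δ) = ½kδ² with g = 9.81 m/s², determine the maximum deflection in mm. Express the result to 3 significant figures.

40.6 mm

k = Gd⁴/(8D³N_a) = (75.6×10³)(3.7⁴)/(8·16.5³·14) = 28.162 N/mm
W = mg = 5.6 × 9.81 = 54.936 N
½kδ² − Wδ − Wh = 0 → δ = (W + √(W² + 2kWh))/k
δ = (54.936 + √(3018 + 1.17888e+06))/28.162 = (54.936 + 1087.2)/28.162 = 40.555 mm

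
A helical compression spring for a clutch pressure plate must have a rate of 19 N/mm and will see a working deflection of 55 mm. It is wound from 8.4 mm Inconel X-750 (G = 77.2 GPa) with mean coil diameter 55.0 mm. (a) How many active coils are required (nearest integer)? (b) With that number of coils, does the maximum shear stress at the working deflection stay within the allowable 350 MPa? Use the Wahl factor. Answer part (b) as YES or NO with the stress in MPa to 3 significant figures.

N_a = Gd⁴/(8D³k) = (77.2×10³)(8.4⁴)/(8·55.0³·19) = 15.2 → N_a = 15
Actual rate k = Gd⁴/(8D³·15) = 19.252 N/mm
Working load F = kδ = 19.252·55 = 1058.8 N
C = 55.0/8.4 = 6.5476; K_W = (4C−1)/(4C−4)+0.615/C = 1.2291
τ_max = K_W·8FD/(πd³) = 1.2291·250.2 = 307.53 MPa
τ_max ≤ 350 MPa → acceptable

(a) 15 coils; (b) YES, τ_max = 308 MPa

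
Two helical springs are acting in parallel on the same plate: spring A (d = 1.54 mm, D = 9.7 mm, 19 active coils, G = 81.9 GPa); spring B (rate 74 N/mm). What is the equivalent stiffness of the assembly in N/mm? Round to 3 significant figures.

k_A = Gd⁴/(8D³N_a) = (81.9×10³)(1.54⁴)/(8·9.7³·19) = 3.3205 N/mm
Parallel: k_eq = 3.3205 + 74 = 77.321 N/mm

77.3 N/mm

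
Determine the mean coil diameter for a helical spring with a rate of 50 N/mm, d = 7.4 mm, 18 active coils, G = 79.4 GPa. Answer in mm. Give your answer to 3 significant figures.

D = (Gd⁴/(8N_a·k))^(1/3) = (79.4×10³·7.4⁴/(8·18·50))^(1/3)
  = (33068.5)^(1/3) = 32.0975 mm

32.1 mm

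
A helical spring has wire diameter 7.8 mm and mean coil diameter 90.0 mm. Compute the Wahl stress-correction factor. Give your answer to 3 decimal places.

1.124

C = D/d = 90.0/7.8 = 11.5385
K_W = (4C−1)/(4C−4) + 0.615/C = 45.154/42.154 + 0.0533 = 1.1245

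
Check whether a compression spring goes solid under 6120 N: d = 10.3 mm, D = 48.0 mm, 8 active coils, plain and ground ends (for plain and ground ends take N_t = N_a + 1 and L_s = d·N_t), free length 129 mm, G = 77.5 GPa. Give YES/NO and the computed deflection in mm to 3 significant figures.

YES, δ = 49.7 mm

k = Gd⁴/(8D³N_a) = (77.5×10³)(10.3⁴)/(8·48.0³·8) = 123.24 N/mm
N_t = 9; L_s = 10.3·9 = 92.7 mm; δ_solid = L₀ − L_s = 129 − 92.7 = 36.3 mm
δ = F/k = 6120/123.24 = 49.66 mm
δ ≥ δ_solid → spring goes solid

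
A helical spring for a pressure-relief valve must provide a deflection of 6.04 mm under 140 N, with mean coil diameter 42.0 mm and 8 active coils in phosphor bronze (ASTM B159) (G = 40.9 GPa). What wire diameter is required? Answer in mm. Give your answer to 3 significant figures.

7.20 mm

Required rate k = F/δ = 140/6.04 = 23.179 N/mm
d = (8D³N_a·k / G)^(1/4) = (8·42.0³·8·23.179 / (40.9×10³))^0.25
  = (2687.2)^0.25 = 7.1999 mm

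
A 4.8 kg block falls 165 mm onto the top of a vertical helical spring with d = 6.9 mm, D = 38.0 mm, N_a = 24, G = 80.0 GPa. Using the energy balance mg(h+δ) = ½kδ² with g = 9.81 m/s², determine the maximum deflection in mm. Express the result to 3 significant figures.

k = Gd⁴/(8D³N_a) = (80.0×10³)(6.9⁴)/(8·38.0³·24) = 17.212 N/mm
W = mg = 4.8 × 9.81 = 47.088 N
½kδ² − Wδ − Wh = 0 → δ = (W + √(W² + 2kWh))/k
δ = (47.088 + √(2217.3 + 267460))/17.212 = (47.088 + 519.3)/17.212 = 32.907 mm

32.9 mm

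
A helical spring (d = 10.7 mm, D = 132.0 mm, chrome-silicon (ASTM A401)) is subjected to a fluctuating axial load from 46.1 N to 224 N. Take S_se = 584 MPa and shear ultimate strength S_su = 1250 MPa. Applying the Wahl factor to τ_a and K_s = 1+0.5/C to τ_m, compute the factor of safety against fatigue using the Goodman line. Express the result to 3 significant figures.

12.9

C = D/d = 132.0/10.7 = 12.3364; K_W = (4C−1)/(4C−4)+0.615/C = 1.1160; K_s = 1+0.5/C = 1.0405
F_a = (F_max−F_min)/2 = 88.95 N; F_m = (F_max+F_min)/2 = 135.05 N
τ_a = K_W·8F_aD/(πd³) = 1.1160 × 24.407 = 27.238 MPa
τ_m = K_s·8F_mD/(πd³) = 1.0405 × 37.056 = 38.558 MPa
Goodman: 1/n_f = τ_a/S_se + τ_m/S_su = 27.238/584 + 38.558/1250 = 0.04664 + 0.03085 = 0.077487
n_f = 1/0.077487 = 12.91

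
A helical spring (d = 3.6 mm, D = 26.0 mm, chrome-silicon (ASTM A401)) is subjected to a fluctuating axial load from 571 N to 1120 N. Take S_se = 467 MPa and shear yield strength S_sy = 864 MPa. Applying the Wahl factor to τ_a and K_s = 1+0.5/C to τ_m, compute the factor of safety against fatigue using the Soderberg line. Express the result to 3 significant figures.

0.402

C = D/d = 26.0/3.6 = 7.2222; K_W = (4C−1)/(4C−4)+0.615/C = 1.2057; K_s = 1+0.5/C = 1.0692
F_a = (F_max−F_min)/2 = 274.5 N; F_m = (F_max+F_min)/2 = 845.5 N
τ_a = K_W·8F_aD/(πd³) = 1.2057 × 389.54 = 469.66 MPa
τ_m = K_s·8F_mD/(πd³) = 1.0692 × 1199.8 = 1282.9 MPa
Soderberg: 1/n_f = τ_a/S_se + τ_m/S_sy = 469.66/467 + 1282.9/864 = 1.00570 + 1.48483 = 2.4905
n_f = 1/2.4905 = 0.4015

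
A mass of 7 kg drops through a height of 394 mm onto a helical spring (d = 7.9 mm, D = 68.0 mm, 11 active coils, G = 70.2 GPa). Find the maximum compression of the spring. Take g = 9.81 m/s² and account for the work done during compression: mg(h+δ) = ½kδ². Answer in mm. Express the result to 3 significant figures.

k = Gd⁴/(8D³N_a) = (70.2×10³)(7.9⁴)/(8·68.0³·11) = 9.8818 N/mm
W = mg = 7 × 9.81 = 68.67 N
½kδ² − Wδ − Wh = 0 → δ = (W + √(W² + 2kWh))/k
δ = (68.67 + √(4715.6 + 534724))/9.8818 = (68.67 + 734.47)/9.8818 = 81.274 mm

81.3 mm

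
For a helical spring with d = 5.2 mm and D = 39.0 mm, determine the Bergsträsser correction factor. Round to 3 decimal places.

1.185

C = D/d = 39.0/5.2 = 7.5000
K_B = (4C+2)/(4C−3) = 32.000/27.000 = 1.1852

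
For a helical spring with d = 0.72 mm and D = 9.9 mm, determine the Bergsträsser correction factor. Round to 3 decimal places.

1.096

C = D/d = 9.9/0.72 = 13.7500
K_B = (4C+2)/(4C−3) = 57.000/52.000 = 1.0962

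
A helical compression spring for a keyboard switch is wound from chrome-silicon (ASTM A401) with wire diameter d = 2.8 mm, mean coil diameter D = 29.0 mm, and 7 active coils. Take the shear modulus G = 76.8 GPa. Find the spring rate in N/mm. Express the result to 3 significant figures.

k = Gd⁴/(8D³N_a) = (76.8×10³ × 2.8⁴) / (8 × 29.0³ × 7)
  = 4.72056e+06 / 1.36578e+06 = 3.4563 N/mm

3.46 N/mm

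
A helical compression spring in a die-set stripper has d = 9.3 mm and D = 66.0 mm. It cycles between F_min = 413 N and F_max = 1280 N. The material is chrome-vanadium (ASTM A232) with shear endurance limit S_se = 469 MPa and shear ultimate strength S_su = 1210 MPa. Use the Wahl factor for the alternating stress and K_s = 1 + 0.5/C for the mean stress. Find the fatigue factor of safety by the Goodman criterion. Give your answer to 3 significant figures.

C = D/d = 66.0/9.3 = 7.0968; K_W = (4C−1)/(4C−4)+0.615/C = 1.2097; K_s = 1+0.5/C = 1.0705
F_a = (F_max−F_min)/2 = 433.5 N; F_m = (F_max+F_min)/2 = 846.5 N
τ_a = K_W·8F_aD/(πd³) = 1.2097 × 90.578 = 109.57 MPa
τ_m = K_s·8F_mD/(πd³) = 1.0705 × 176.87 = 189.33 MPa
Goodman: 1/n_f = τ_a/S_se + τ_m/S_su = 109.57/469 + 189.33/1210 = 0.23363 + 0.15648 = 0.3901
n_f = 1/0.3901 = 2.563

2.56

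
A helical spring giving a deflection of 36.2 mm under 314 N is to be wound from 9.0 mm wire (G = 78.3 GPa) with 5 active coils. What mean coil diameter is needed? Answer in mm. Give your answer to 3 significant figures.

Required rate k = F/δ = 314/36.2 = 8.674 N/mm
D = (Gd⁴/(8N_a·k))^(1/3) = (78.3×10³·9.0⁴/(8·5·8.674))^(1/3)
  = (1.48064e+06)^(1/3) = 113.9769 mm

114 mm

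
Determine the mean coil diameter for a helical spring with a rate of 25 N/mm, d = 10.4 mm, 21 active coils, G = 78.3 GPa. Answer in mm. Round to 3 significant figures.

D = (Gd⁴/(8N_a·k))^(1/3) = (78.3×10³·10.4⁴/(8·21·25))^(1/3)
  = (218095)^(1/3) = 60.1934 mm

60.2 mm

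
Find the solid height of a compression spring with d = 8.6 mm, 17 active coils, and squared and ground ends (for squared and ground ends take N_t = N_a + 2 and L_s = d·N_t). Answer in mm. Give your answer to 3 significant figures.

163 mm

squared and ground ends: N_t = N_a + 2 = 17 + 2 = 19
L_s = d·N_t = 8.6 × 19 = 163.4 mm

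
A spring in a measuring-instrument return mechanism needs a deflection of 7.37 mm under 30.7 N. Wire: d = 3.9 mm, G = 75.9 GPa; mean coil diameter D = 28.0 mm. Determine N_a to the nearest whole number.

Required rate k = F/δ = 30.7/7.37 = 4.1655 N/mm
N_a = Gd⁴/(8D³k) = (75.9×10³ × 3.9⁴)/(8 × 28.0³ × 4.1655)
    = 1.7559e+07 / 731535 = 24 → 24 coils

24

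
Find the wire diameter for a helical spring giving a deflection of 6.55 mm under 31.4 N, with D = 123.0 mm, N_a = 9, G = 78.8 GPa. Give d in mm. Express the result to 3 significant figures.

Required rate k = F/δ = 31.4/6.55 = 4.7939 N/mm
d = (8D³N_a·k / G)^(1/4) = (8·123.0³·9·4.7939 / (78.8×10³))^0.25
  = (8151)^0.25 = 9.5017 mm

9.50 mm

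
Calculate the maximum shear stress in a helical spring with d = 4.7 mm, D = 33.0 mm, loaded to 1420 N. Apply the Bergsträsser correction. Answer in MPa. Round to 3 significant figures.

Spring index C = D/d = 33.0/4.7 = 7.0213
K_B = (4C+2)/(4C−3) = 30.085/25.085 = 1.1993
τ₀ = 8FD/(πd³) = 8·1420·33.0/(π·4.7³) = 374880/326.17 = 1149.3 MPa
τ_max = K·τ₀ = 1.1993 × 1149.3 = 1378.4 MPa

1380 MPa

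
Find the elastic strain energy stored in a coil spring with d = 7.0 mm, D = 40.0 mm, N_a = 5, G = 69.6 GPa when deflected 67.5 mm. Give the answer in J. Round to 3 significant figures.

149 J

k = Gd⁴/(8D³N_a) = (69.6×10³)(7.0⁴)/(8·40.0³·5) = 65.277 N/mm
U = ½kδ² = 0.5 × 65.277 × 67.5² = 1.4871e+05 N·mm = 148.71 J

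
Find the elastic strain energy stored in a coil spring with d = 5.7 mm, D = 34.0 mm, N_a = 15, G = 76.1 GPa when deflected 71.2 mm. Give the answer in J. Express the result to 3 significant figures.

k = Gd⁴/(8D³N_a) = (76.1×10³)(5.7⁴)/(8·34.0³·15) = 17.032 N/mm
U = ½kδ² = 0.5 × 17.032 × 71.2² = 43171 N·mm = 43.171 J

43.2 J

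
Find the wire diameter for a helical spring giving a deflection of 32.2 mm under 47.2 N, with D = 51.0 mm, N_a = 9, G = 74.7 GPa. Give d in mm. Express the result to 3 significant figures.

3.70 mm

Required rate k = F/δ = 47.2/32.2 = 1.4658 N/mm
d = (8D³N_a·k / G)^(1/4) = (8·51.0³·9·1.4658 / (74.7×10³))^0.25
  = (187.42)^0.25 = 3.7000 mm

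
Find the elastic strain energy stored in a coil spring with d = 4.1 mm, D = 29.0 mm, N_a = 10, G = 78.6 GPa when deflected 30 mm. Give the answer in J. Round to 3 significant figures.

5.12 J

k = Gd⁴/(8D³N_a) = (78.6×10³)(4.1⁴)/(8·29.0³·10) = 11.383 N/mm
U = ½kδ² = 0.5 × 11.383 × 30² = 5122.6 N·mm = 5.1226 J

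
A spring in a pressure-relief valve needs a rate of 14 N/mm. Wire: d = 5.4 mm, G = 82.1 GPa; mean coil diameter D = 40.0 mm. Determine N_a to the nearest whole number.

N_a = Gd⁴/(8D³k) = (82.1×10³ × 5.4⁴)/(8 × 40.0³ × 14)
    = 6.98101e+07 / 7.168e+06 = 9.739 → 10 coils

10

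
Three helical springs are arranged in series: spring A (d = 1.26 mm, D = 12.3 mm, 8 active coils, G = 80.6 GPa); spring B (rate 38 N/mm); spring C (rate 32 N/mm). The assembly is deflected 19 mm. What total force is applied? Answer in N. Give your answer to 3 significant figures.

29.5 N

k_A = Gd⁴/(8D³N_a) = (80.6×10³)(1.26⁴)/(8·12.3³·8) = 1.7058 N/mm
Series: 1/k_eq = 1/1.7058 + 1/38 + 1/32 = 0.64381; k_eq = 1.5533 N/mm
F = k_eq·δ = 1.5533·19 = 29.512 N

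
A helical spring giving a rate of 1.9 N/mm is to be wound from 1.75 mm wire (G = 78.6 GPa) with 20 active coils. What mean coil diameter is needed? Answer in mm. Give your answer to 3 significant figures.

D = (Gd⁴/(8N_a·k))^(1/3) = (78.6×10³·1.75⁴/(8·20·1.9))^(1/3)
  = (2424.94)^(1/3) = 13.4349 mm

13.4 mm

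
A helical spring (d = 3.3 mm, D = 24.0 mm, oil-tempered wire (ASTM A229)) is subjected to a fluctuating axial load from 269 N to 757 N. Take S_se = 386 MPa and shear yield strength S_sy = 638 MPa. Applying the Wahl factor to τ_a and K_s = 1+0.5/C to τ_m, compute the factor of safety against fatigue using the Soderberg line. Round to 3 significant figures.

C = D/d = 24.0/3.3 = 7.2727; K_W = (4C−1)/(4C−4)+0.615/C = 1.2041; K_s = 1+0.5/C = 1.0688
F_a = (F_max−F_min)/2 = 244 N; F_m = (F_max+F_min)/2 = 513 N
τ_a = K_W·8F_aD/(πd³) = 1.2041 × 414.95 = 499.66 MPa
τ_m = K_s·8F_mD/(πd³) = 1.0688 × 872.42 = 932.4 MPa
Soderberg: 1/n_f = τ_a/S_se + τ_m/S_sy = 499.66/386 + 932.4/638 = 1.29445 + 1.46144 = 2.7559
n_f = 1/2.7559 = 0.3629

0.363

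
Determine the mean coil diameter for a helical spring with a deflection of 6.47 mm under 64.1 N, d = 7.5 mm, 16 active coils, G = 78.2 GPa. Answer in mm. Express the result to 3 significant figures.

Required rate k = F/δ = 64.1/6.47 = 9.9073 N/mm
D = (Gd⁴/(8N_a·k))^(1/3) = (78.2×10³·7.5⁴/(8·16·9.9073))^(1/3)
  = (195114)^(1/3) = 58.0002 mm

58.0 mm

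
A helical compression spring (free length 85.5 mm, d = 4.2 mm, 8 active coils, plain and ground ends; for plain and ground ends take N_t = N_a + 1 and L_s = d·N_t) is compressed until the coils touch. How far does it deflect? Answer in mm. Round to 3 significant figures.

N_t = 9; L_s = 4.2·9 = 37.8 mm
δ_solid = L₀ − L_s = 85.5 − 37.8 = 47.7 mm

47.7 mm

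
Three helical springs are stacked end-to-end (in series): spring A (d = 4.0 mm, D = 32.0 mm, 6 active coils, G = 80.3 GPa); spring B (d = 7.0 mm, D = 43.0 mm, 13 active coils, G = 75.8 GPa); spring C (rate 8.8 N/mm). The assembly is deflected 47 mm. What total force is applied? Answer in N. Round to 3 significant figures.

k_A = Gd⁴/(8D³N_a) = (80.3×10³)(4.0⁴)/(8·32.0³·6) = 13.07 N/mm
k_B = Gd⁴/(8D³N_a) = (75.8×10³)(7.0⁴)/(8·43.0³·13) = 22.01 N/mm
Series: 1/k_eq = 1/13.07 + 1/22.01 + 1/8.8 = 0.23558; k_eq = 4.2448 N/mm
F = k_eq·δ = 4.2448·47 = 199.51 N

200 N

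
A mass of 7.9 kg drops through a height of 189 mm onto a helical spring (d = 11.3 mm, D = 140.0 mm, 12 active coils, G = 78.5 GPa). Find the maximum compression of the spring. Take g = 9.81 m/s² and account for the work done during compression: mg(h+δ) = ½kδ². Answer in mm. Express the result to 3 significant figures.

95.2 mm

k = Gd⁴/(8D³N_a) = (78.5×10³)(11.3⁴)/(8·140.0³·12) = 4.8588 N/mm
W = mg = 7.9 × 9.81 = 77.499 N
½kδ² − Wδ − Wh = 0 → δ = (W + √(W² + 2kWh))/k
δ = (77.499 + √(6006.1 + 142336))/4.8588 = (77.499 + 385.15)/4.8588 = 95.22 mm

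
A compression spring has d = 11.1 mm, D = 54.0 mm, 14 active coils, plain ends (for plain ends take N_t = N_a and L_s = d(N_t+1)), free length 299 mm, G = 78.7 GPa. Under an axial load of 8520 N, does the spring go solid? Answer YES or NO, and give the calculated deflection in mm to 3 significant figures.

k = Gd⁴/(8D³N_a) = (78.7×10³)(11.1⁴)/(8·54.0³·14) = 67.743 N/mm
N_t = 14; L_s = 11.1·15 = 166.5 mm; δ_solid = L₀ − L_s = 299 − 166.5 = 132.5 mm
δ = F/k = 8520/67.743 = 125.77 mm
δ < δ_solid → spring does not go solid

NO, δ = 126 mm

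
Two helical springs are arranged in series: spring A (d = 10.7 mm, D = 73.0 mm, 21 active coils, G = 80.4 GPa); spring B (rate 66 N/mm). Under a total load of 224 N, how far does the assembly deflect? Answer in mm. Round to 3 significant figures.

17.3 mm

k_A = Gd⁴/(8D³N_a) = (80.4×10³)(10.7⁴)/(8·73.0³·21) = 16.126 N/mm
Series: 1/k_eq = 1/16.126 + 1/66 = 0.077165; k_eq = 12.959 N/mm
δ = F/k_eq = 224/12.959 = 17.285 mm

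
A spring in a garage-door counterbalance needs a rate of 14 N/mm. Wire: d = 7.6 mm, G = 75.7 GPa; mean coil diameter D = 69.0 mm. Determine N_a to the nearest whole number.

N_a = Gd⁴/(8D³k) = (75.7×10³ × 7.6⁴)/(8 × 69.0³ × 14)
    = 2.52552e+08 / 3.6793e+07 = 6.864 → 7 coils

7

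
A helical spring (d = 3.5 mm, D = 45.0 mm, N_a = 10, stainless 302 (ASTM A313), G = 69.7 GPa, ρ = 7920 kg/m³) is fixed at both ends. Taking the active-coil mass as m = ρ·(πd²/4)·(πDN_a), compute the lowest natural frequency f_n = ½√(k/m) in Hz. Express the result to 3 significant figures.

k = Gd⁴/(8D³N_a) = (69.7×10³)(3.5⁴)/(8·45.0³·10) = 1.4348 N/mm = 1434.8 N/m
Wire length L = πDN_a = π·45.0·10 = 1413.7 mm
m = ρ·(πd²/4)·L = 7920 × 9.6211×10⁻⁶ m² × 1.4137 m = 0.10772 kg
f_n = ½√(k/m) = 0.5·√(1434.8/0.10772) = 0.5·√(13319) = 57.703 Hz

57.7 Hz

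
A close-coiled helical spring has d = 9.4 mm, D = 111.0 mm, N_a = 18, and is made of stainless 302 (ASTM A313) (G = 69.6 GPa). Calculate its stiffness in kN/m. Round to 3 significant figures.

2.76 kN/m

k = Gd⁴/(8D³N_a) = (69.6×10³ × 9.4⁴) / (8 × 111.0³ × 18)
  = 5.43401e+08 / 1.96939e+08 = 2.7592 N/mm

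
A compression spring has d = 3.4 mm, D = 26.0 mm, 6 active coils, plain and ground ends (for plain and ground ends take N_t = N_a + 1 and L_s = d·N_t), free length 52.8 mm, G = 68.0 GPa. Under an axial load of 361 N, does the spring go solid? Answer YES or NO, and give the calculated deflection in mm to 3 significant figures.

k = Gd⁴/(8D³N_a) = (68.0×10³)(3.4⁴)/(8·26.0³·6) = 10.771 N/mm
N_t = 7; L_s = 3.4·7 = 23.8 mm; δ_solid = L₀ − L_s = 52.8 − 23.8 = 29 mm
δ = F/k = 361/10.771 = 33.515 mm
δ ≥ δ_solid → spring goes solid

YES, δ = 33.5 mm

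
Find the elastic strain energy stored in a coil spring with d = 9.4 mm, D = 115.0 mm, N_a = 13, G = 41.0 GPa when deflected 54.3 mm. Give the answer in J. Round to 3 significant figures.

k = Gd⁴/(8D³N_a) = (41.0×10³)(9.4⁴)/(8·115.0³·13) = 2.0238 N/mm
U = ½kδ² = 0.5 × 2.0238 × 54.3² = 2983.6 N·mm = 2.9836 J

2.98 J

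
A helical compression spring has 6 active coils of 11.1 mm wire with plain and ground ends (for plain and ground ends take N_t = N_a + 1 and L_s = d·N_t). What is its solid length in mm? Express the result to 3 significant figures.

plain and ground ends: N_t = N_a + 1 = 6 + 1 = 7
L_s = d·N_t = 11.1 × 7 = 77.7 mm

77.7 mm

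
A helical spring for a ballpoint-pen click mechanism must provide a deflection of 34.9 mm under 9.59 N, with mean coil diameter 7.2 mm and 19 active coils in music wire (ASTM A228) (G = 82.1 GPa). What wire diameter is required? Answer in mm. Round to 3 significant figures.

Required rate k = F/δ = 9.59/34.9 = 0.27479 N/mm
d = (8D³N_a·k / G)^(1/4) = (8·7.2³·19·0.27479 / (82.1×10³))^0.25
  = (0.18989)^0.25 = 0.6601 mm

0.660 mm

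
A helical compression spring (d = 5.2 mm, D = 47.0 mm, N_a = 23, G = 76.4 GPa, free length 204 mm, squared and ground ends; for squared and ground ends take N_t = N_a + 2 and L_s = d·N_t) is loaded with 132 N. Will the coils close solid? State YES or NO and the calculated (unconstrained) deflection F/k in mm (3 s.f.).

k = Gd⁴/(8D³N_a) = (76.4×10³)(5.2⁴)/(8·47.0³·23) = 2.9241 N/mm
N_t = 25; L_s = 5.2·25 = 130 mm; δ_solid = L₀ − L_s = 204 − 130 = 74 mm
δ = F/k = 132/2.9241 = 45.142 mm
δ < δ_solid → spring does not go solid

NO, δ = 45.1 mm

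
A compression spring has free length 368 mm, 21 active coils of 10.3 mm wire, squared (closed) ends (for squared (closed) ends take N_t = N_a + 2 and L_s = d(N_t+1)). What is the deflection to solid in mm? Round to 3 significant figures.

121 mm

N_t = 23; L_s = 10.3·24 = 247.2 mm
δ_solid = L₀ − L_s = 368 − 247.2 = 120.8 mm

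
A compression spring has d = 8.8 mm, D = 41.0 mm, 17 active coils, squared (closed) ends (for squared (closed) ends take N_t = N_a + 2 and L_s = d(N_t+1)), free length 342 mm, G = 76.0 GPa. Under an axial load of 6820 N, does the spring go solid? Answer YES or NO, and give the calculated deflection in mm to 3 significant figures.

k = Gd⁴/(8D³N_a) = (76.0×10³)(8.8⁴)/(8·41.0³·17) = 48.624 N/mm
N_t = 19; L_s = 8.8·20 = 176 mm; δ_solid = L₀ − L_s = 342 − 176 = 166 mm
δ = F/k = 6820/48.624 = 140.26 mm
δ < δ_solid → spring does not go solid

NO, δ = 140 mm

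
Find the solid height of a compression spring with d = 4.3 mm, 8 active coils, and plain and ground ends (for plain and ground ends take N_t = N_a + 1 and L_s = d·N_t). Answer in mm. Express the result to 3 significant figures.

38.7 mm

plain and ground ends: N_t = N_a + 1 = 8 + 1 = 9
L_s = d·N_t = 4.3 × 9 = 38.7 mm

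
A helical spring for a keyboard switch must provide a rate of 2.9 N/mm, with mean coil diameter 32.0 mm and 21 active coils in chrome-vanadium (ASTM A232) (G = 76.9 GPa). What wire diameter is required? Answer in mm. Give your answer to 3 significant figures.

3.80 mm

d = (8D³N_a·k / G)^(1/4) = (8·32.0³·21·2.9 / (76.9×10³))^0.25
  = (207.6)^0.25 = 3.7958 mm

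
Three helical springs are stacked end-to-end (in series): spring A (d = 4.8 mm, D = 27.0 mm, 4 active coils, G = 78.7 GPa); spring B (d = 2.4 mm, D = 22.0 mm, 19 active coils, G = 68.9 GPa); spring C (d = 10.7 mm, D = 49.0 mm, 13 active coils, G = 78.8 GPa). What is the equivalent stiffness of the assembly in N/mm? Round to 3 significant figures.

k_A = Gd⁴/(8D³N_a) = (78.7×10³)(4.8⁴)/(8·27.0³·4) = 66.328 N/mm
k_B = Gd⁴/(8D³N_a) = (68.9×10³)(2.4⁴)/(8·22.0³·19) = 1.4124 N/mm
k_C = Gd⁴/(8D³N_a) = (78.8×10³)(10.7⁴)/(8·49.0³·13) = 84.419 N/mm
Series: 1/k_eq = 1/66.328 + 1/1.4124 + 1/84.419 = 0.73495; k_eq = 1.3606 N/mm

1.36 N/mm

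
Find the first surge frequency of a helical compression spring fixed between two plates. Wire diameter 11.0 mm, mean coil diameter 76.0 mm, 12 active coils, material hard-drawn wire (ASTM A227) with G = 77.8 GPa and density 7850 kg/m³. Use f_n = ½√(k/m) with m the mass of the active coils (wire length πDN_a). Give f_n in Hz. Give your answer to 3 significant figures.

k = Gd⁴/(8D³N_a) = (77.8×10³)(11.0⁴)/(8·76.0³·12) = 27.03 N/mm = 27030 N/m
Wire length L = πDN_a = π·76.0·12 = 2865.1 mm
m = ρ·(πd²/4)·L = 7850 × 95.033×10⁻⁶ m² × 2.8651 m = 2.1374 kg
f_n = ½√(k/m) = 0.5·√(27030/2.1374) = 0.5·√(12646) = 56.227 Hz

56.2 Hz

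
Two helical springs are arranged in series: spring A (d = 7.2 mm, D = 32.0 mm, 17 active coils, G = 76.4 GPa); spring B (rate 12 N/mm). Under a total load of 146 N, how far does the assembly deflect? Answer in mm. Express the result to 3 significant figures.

15.3 mm

k_A = Gd⁴/(8D³N_a) = (76.4×10³)(7.2⁴)/(8·32.0³·17) = 46.072 N/mm
Series: 1/k_eq = 1/46.072 + 1/12 = 0.10504; k_eq = 9.5203 N/mm
δ = F/k_eq = 146/9.5203 = 15.336 mm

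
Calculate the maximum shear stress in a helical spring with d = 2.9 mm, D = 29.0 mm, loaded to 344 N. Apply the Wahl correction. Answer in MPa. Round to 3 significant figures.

Spring index C = D/d = 29.0/2.9 = 10.0000
K_W = (4C−1)/(4C−4) + 0.615/C = 39.000/36.000 + 0.0615 = 1.1448
τ₀ = 8FD/(πd³) = 8·344·29.0/(π·2.9³) = 79808/76.62 = 1041.6 MPa
τ_max = K·τ₀ = 1.1448 × 1041.6 = 1192.5 MPa

1190 MPa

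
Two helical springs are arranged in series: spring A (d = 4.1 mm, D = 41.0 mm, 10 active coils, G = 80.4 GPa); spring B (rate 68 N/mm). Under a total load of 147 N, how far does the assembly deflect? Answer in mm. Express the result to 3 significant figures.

k_A = Gd⁴/(8D³N_a) = (80.4×10³)(4.1⁴)/(8·41.0³·10) = 4.1205 N/mm
Series: 1/k_eq = 1/4.1205 + 1/68 = 0.25739; k_eq = 3.8851 N/mm
δ = F/k_eq = 147/3.8851 = 37.837 mm

37.8 mm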